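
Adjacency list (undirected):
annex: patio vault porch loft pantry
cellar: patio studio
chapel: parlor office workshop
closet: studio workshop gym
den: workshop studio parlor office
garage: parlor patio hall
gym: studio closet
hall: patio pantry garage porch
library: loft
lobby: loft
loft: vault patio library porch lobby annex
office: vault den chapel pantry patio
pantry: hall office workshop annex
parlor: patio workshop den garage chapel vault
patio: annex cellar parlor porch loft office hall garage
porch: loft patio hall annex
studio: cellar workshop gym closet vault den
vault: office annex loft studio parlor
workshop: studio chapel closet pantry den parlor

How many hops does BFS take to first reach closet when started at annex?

3

Level 0: annex
Level 1: loft, pantry, patio, porch, vault
Level 2: cellar, garage, hall, library, lobby, office, parlor, studio, workshop
Level 3: chapel, closet, den, gym
closet first appears at level 3.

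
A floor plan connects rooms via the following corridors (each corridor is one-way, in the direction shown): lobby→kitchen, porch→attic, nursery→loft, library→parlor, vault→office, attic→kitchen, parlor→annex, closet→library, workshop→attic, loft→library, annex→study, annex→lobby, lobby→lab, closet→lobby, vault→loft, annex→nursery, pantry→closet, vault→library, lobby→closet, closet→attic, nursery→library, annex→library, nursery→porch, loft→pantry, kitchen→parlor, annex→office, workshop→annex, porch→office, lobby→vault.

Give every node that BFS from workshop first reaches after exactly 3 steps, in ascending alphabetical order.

closet, lab, loft, parlor, porch, vault

Level 0: workshop
Level 1: annex, attic
Level 2: kitchen, library, lobby, nursery, office, study
Level 3: closet, lab, loft, parlor, porch, vault
Level 4: pantry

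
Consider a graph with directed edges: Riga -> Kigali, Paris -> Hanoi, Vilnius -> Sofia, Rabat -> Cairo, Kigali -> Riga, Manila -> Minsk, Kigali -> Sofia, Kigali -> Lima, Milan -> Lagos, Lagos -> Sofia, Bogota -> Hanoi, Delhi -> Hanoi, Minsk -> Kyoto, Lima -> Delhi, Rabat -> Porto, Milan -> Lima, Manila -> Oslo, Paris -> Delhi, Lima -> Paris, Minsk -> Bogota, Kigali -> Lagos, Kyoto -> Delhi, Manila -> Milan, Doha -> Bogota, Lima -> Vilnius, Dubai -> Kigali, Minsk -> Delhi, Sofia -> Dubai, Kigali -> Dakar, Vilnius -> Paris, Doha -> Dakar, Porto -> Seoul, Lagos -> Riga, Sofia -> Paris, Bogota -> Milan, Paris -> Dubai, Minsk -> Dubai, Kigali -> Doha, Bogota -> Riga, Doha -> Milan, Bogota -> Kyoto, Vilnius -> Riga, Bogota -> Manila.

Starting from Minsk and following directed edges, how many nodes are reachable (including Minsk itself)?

BFS from Minsk visits: Minsk, Bogota, Delhi, Dubai, Kyoto, Hanoi, Manila, Milan, Riga, Kigali, Oslo, Lagos, Lima, Dakar, Doha, Sofia, Paris, Vilnius
Reachable nodes: 18 of 22 total.

18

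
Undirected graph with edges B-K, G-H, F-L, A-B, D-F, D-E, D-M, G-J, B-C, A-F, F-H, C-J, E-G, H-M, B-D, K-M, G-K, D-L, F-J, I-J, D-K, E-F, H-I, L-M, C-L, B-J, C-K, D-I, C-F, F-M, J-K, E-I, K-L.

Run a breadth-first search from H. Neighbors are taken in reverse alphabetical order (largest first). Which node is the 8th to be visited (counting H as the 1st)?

D

Visit H; enqueue M, I, G, F → queue [M, I, G, F]
Visit M; enqueue L, K, D → queue [I, G, F, L, K, D]
Visit I; enqueue J, E → queue [G, F, L, K, D, J, E]
Visit G → queue [F, L, K, D, J, E]
Visit F; enqueue C, A → queue [L, K, D, J, E, C, A]
Visit L → queue [K, D, J, E, C, A]
Visit K; enqueue B → queue [D, J, E, C, A, B]
Visit D → queue [J, E, C, A, B]
Visit J → queue [E, C, A, B]
Visit E → queue [C, A, B]
Visit C → queue [A, B]
Visit A → queue [B]
Visit B → queue []

Visit order: H, M, I, G, F, L, K, D, J, E, C, A, B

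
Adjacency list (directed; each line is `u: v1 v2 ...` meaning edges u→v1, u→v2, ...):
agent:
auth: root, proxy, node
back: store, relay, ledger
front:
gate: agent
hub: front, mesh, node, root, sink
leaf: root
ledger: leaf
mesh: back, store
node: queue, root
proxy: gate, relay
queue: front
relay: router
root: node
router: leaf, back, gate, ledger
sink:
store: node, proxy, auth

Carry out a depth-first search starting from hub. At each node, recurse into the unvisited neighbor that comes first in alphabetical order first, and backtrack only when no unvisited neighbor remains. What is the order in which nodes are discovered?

Visit hub
hub → front
hub → mesh
mesh → back
back → ledger
ledger → leaf
leaf → root
root → node
node → queue
back → relay
relay → router
router → gate
gate → agent
back → store
store → auth
auth → proxy
hub → sink

hub, front, mesh, back, ledger, leaf, root, node, queue, relay, router, gate, agent, store, auth, proxy, sink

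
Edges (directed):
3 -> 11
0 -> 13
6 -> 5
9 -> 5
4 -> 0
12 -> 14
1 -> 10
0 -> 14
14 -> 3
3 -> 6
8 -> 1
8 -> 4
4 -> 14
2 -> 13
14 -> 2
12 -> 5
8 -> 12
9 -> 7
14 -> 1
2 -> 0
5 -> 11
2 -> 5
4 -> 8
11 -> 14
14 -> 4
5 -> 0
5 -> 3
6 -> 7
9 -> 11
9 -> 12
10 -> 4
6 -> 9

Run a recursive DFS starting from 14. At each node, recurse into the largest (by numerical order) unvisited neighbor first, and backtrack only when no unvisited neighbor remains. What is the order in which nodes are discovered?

14, 4, 8, 12, 5, 11, 3, 6, 9, 7, 0, 13, 1, 10, 2

Visit 14
14 → 4
4 → 8
8 → 12
12 → 5
5 → 11
5 → 3
3 → 6
6 → 9
9 → 7
5 → 0
0 → 13
8 → 1
1 → 10
14 → 2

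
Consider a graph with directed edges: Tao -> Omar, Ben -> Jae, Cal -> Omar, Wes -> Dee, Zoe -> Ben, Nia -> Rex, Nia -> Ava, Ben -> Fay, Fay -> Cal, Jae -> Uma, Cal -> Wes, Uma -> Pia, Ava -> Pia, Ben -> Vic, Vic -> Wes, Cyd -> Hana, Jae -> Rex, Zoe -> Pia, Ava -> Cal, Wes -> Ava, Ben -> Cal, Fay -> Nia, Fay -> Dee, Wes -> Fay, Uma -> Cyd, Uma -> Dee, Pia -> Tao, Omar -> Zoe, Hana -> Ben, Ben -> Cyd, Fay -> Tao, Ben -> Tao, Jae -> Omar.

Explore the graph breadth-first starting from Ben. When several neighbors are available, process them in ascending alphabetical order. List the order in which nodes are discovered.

Visit Ben; enqueue Cal, Cyd, Fay, Jae, Tao, Vic → queue [Cal, Cyd, Fay, Jae, Tao, Vic]
Visit Cal; enqueue Omar, Wes → queue [Cyd, Fay, Jae, Tao, Vic, Omar, Wes]
Visit Cyd; enqueue Hana → queue [Fay, Jae, Tao, Vic, Omar, Wes, Hana]
Visit Fay; enqueue Dee, Nia → queue [Jae, Tao, Vic, Omar, Wes, Hana, Dee, Nia]
Visit Jae; enqueue Rex, Uma → queue [Tao, Vic, Omar, Wes, Hana, Dee, Nia, Rex, Uma]
Visit Tao → queue [Vic, Omar, Wes, Hana, Dee, Nia, Rex, Uma]
Visit Vic → queue [Omar, Wes, Hana, Dee, Nia, Rex, Uma]
Visit Omar; enqueue Zoe → queue [Wes, Hana, Dee, Nia, Rex, Uma, Zoe]
Visit Wes; enqueue Ava → queue [Hana, Dee, Nia, Rex, Uma, Zoe, Ava]
Visit Hana → queue [Dee, Nia, Rex, Uma, Zoe, Ava]
Visit Dee → queue [Nia, Rex, Uma, Zoe, Ava]
Visit Nia → queue [Rex, Uma, Zoe, Ava]
Visit Rex → queue [Uma, Zoe, Ava]
Visit Uma; enqueue Pia → queue [Zoe, Ava, Pia]
Visit Zoe → queue [Ava, Pia]
Visit Ava → queue [Pia]
Visit Pia → queue []

Ben Cal Cyd Fay Jae Tao Vic Omar Wes Hana Dee Nia Rex Uma Zoe Ava Pia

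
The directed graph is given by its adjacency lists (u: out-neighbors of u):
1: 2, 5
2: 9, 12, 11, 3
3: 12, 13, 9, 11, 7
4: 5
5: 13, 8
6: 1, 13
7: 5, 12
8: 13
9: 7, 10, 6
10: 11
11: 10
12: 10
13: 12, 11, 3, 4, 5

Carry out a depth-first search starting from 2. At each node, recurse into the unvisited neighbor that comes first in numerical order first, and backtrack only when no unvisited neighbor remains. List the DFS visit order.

Visit 2
2 → 3
3 → 7
7 → 5
5 → 8
8 → 13
13 → 4
13 → 11
11 → 10
13 → 12
3 → 9
9 → 6
6 → 1

2 3 7 5 8 13 4 11 10 12 9 6 1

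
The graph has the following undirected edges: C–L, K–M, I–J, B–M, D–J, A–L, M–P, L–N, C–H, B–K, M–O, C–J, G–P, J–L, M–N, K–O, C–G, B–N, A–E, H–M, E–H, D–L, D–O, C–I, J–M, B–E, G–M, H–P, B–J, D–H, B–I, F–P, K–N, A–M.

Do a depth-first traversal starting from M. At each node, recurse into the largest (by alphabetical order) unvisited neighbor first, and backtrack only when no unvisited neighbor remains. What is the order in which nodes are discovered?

M → P → H → E → B → N → L → J → I → C → G → D → O → K → A → F

Visit M
M → P
P → H
H → E
E → B
B → N
N → L
L → J
J → I
I → C
C → G
J → D
D → O
O → K
L → A
P → F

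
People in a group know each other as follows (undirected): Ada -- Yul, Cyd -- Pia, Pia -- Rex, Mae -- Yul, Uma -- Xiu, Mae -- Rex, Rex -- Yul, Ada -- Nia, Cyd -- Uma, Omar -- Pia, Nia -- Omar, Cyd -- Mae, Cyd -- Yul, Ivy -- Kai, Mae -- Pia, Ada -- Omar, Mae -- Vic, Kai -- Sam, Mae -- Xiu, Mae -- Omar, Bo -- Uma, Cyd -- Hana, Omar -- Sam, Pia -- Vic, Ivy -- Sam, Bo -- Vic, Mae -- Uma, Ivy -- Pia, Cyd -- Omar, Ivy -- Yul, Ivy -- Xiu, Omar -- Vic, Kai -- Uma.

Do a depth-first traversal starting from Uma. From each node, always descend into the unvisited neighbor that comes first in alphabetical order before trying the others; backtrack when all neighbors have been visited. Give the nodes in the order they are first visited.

Uma Bo Vic Mae Cyd Hana Omar Ada Nia Yul Ivy Kai Sam Pia Rex Xiu

Visit Uma
Uma → Bo
Bo → Vic
Vic → Mae
Mae → Cyd
Cyd → Hana
Cyd → Omar
Omar → Ada
Ada → Nia
Ada → Yul
Yul → Ivy
Ivy → Kai
Kai → Sam
Ivy → Pia
Pia → Rex
Ivy → Xiu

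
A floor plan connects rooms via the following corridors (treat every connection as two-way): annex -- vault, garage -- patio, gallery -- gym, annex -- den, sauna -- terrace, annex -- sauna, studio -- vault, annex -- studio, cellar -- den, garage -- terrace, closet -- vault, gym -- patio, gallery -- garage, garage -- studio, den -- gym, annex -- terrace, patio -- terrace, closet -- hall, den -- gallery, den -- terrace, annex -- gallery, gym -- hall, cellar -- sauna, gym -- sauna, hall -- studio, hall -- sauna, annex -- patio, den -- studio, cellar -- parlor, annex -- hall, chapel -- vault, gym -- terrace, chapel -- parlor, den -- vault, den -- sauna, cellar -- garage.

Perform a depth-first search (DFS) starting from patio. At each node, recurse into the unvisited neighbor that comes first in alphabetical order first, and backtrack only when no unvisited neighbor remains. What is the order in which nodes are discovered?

patio, annex, den, cellar, garage, gallery, gym, hall, closet, vault, chapel, parlor, studio, sauna, terrace

Visit patio
patio → annex
annex → den
den → cellar
cellar → garage
garage → gallery
gallery → gym
gym → hall
hall → closet
closet → vault
vault → chapel
chapel → parlor
vault → studio
hall → sauna
sauna → terrace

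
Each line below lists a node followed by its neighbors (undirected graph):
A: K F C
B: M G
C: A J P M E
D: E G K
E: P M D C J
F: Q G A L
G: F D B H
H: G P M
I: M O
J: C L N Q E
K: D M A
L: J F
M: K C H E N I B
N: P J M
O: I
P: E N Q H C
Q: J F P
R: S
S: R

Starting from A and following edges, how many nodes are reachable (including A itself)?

17

BFS from A visits: A, K, F, C, M, D, Q, L, G, P, J, E, N, I, H, B, O
Reachable nodes: 17 of 19 total.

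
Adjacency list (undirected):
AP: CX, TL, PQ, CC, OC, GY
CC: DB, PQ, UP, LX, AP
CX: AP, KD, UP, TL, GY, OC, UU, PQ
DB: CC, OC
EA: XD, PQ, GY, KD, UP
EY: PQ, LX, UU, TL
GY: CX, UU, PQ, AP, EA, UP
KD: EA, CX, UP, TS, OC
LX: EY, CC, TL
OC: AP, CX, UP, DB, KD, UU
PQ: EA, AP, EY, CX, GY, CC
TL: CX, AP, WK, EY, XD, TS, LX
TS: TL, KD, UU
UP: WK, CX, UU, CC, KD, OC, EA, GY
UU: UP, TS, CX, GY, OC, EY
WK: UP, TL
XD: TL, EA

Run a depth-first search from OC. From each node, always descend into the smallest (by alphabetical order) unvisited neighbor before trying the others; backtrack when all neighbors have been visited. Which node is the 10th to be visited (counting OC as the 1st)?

EA

Visit OC
OC → AP
AP → CC
CC → DB
CC → LX
LX → EY
EY → PQ
PQ → CX
CX → GY
GY → EA
EA → KD
KD → TS
TS → TL
TL → WK
WK → UP
UP → UU
TL → XD

Visit order: OC, AP, CC, DB, LX, EY, PQ, CX, GY, EA, KD, TS, TL, WK, UP, UU, XD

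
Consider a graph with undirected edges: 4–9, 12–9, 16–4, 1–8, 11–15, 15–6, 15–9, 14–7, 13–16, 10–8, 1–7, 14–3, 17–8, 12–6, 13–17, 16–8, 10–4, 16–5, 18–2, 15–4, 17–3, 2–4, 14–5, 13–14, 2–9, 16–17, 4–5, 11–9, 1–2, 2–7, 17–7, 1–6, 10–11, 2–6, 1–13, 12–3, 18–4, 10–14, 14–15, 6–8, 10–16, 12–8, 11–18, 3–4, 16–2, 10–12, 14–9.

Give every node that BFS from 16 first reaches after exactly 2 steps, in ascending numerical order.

1, 3, 6, 7, 9, 11, 12, 14, 15, 18

Level 0: 16
Level 1: 2, 4, 5, 8, 10, 13, 17
Level 2: 1, 3, 6, 7, 9, 11, 12, 14, 15, 18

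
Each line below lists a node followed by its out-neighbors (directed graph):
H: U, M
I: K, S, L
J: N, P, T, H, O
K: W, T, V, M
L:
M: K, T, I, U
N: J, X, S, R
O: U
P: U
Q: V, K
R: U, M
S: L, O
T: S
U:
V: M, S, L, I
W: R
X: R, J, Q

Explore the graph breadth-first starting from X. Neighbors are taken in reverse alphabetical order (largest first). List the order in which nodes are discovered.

Visit X; enqueue R, Q, J → queue [R, Q, J]
Visit R; enqueue U, M → queue [Q, J, U, M]
Visit Q; enqueue V, K → queue [J, U, M, V, K]
Visit J; enqueue T, P, O, N, H → queue [U, M, V, K, T, P, O, N, H]
Visit U → queue [M, V, K, T, P, O, N, H]
Visit M; enqueue I → queue [V, K, T, P, O, N, H, I]
Visit V; enqueue S, L → queue [K, T, P, O, N, H, I, S, L]
Visit K; enqueue W → queue [T, P, O, N, H, I, S, L, W]
Visit T → queue [P, O, N, H, I, S, L, W]
Visit P → queue [O, N, H, I, S, L, W]
Visit O → queue [N, H, I, S, L, W]
Visit N → queue [H, I, S, L, W]
Visit H → queue [I, S, L, W]
Visit I → queue [S, L, W]
Visit S → queue [L, W]
Visit L → queue [W]
Visit W → queue []

X, R, Q, J, U, M, V, K, T, P, O, N, H, I, S, L, W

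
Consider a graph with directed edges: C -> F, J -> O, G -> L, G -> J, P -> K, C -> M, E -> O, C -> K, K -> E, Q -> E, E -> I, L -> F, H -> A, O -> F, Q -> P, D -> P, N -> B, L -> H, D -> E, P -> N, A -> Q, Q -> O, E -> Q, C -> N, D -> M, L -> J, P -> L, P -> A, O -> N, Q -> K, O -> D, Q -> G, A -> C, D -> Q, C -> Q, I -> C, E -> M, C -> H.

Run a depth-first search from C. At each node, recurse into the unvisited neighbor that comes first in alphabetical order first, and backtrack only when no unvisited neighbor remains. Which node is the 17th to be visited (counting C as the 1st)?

Visit C
C → F
C → H
H → A
A → Q
Q → E
E → I
E → M
E → O
O → D
D → P
P → K
P → L
L → J
P → N
N → B
Q → G

Visit order: C, F, H, A, Q, E, I, M, O, D, P, K, L, J, N, B, G

G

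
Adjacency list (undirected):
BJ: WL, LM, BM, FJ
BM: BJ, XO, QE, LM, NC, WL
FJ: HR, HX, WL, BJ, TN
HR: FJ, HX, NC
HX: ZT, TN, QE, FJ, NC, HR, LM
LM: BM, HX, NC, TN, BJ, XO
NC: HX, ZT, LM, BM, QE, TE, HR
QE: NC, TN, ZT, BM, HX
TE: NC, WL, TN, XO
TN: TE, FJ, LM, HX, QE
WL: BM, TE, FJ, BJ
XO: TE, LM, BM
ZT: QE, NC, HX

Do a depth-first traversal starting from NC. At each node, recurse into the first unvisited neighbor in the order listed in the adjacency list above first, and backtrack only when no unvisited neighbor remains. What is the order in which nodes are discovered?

Visit NC
NC → HX
HX → ZT
ZT → QE
QE → TN
TN → TE
TE → WL
WL → BM
BM → BJ
BJ → LM
LM → XO
BJ → FJ
FJ → HR

NC -> HX -> ZT -> QE -> TN -> TE -> WL -> BM -> BJ -> LM -> XO -> FJ -> HR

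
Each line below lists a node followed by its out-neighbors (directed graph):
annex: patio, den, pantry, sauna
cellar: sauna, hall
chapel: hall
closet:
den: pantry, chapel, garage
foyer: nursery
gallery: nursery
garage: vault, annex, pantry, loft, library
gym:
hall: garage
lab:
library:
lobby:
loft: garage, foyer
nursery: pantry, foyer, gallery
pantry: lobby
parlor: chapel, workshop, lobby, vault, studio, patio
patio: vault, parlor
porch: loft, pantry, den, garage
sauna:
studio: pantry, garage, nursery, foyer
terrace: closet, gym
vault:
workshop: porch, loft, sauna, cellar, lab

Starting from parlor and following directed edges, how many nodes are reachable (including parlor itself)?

BFS from parlor visits: parlor, chapel, lobby, patio, studio, vault, workshop, hall, foyer, garage, nursery, pantry, cellar, lab, loft, porch, sauna, annex, library, gallery, den
Reachable nodes: 21 of 24 total.

21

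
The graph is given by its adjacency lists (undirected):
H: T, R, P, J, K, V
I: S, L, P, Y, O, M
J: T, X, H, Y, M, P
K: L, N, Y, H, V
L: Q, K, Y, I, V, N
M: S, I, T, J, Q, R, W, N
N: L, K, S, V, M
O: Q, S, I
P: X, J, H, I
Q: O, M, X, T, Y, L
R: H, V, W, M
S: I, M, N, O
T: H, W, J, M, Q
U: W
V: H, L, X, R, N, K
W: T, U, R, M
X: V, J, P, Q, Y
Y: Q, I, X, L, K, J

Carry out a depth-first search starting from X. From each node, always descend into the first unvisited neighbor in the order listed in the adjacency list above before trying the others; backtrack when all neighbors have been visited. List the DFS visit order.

Visit X
X → V
V → H
H → T
T → W
W → U
W → R
R → M
M → S
S → I
I → L
L → Q
Q → O
Q → Y
Y → K
K → N
Y → J
J → P

X → V → H → T → W → U → R → M → S → I → L → Q → O → Y → K → N → J → P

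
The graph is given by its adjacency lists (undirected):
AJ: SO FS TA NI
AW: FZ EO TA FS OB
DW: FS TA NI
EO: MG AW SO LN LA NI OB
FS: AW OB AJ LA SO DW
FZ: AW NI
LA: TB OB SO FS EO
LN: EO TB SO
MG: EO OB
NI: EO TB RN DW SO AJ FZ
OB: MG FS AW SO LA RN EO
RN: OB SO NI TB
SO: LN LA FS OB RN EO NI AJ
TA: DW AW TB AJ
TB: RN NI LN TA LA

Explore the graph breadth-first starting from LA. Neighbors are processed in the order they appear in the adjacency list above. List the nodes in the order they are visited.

Visit LA; enqueue TB, OB, SO, FS, EO → queue [TB, OB, SO, FS, EO]
Visit TB; enqueue RN, NI, LN, TA → queue [OB, SO, FS, EO, RN, NI, LN, TA]
Visit OB; enqueue MG, AW → queue [SO, FS, EO, RN, NI, LN, TA, MG, AW]
Visit SO; enqueue AJ → queue [FS, EO, RN, NI, LN, TA, MG, AW, AJ]
Visit FS; enqueue DW → queue [EO, RN, NI, LN, TA, MG, AW, AJ, DW]
Visit EO → queue [RN, NI, LN, TA, MG, AW, AJ, DW]
Visit RN → queue [NI, LN, TA, MG, AW, AJ, DW]
Visit NI; enqueue FZ → queue [LN, TA, MG, AW, AJ, DW, FZ]
Visit LN → queue [TA, MG, AW, AJ, DW, FZ]
Visit TA → queue [MG, AW, AJ, DW, FZ]
Visit MG → queue [AW, AJ, DW, FZ]
Visit AW → queue [AJ, DW, FZ]
Visit AJ → queue [DW, FZ]
Visit DW → queue [FZ]
Visit FZ → queue []

LA -> TB -> OB -> SO -> FS -> EO -> RN -> NI -> LN -> TA -> MG -> AW -> AJ -> DW -> FZ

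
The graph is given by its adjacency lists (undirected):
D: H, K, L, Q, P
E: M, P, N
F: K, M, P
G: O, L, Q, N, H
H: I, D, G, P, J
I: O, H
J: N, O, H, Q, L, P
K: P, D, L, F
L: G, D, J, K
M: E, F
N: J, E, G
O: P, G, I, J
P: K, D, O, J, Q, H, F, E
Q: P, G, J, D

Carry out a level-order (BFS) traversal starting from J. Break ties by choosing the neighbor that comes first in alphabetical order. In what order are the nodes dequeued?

J -> H -> L -> N -> O -> P -> Q -> D -> G -> I -> K -> E -> F -> M

Visit J; enqueue H, L, N, O, P, Q → queue [H, L, N, O, P, Q]
Visit H; enqueue D, G, I → queue [L, N, O, P, Q, D, G, I]
Visit L; enqueue K → queue [N, O, P, Q, D, G, I, K]
Visit N; enqueue E → queue [O, P, Q, D, G, I, K, E]
Visit O → queue [P, Q, D, G, I, K, E]
Visit P; enqueue F → queue [Q, D, G, I, K, E, F]
Visit Q → queue [D, G, I, K, E, F]
Visit D → queue [G, I, K, E, F]
Visit G → queue [I, K, E, F]
Visit I → queue [K, E, F]
Visit K → queue [E, F]
Visit E; enqueue M → queue [F, M]
Visit F → queue [M]
Visit M → queue []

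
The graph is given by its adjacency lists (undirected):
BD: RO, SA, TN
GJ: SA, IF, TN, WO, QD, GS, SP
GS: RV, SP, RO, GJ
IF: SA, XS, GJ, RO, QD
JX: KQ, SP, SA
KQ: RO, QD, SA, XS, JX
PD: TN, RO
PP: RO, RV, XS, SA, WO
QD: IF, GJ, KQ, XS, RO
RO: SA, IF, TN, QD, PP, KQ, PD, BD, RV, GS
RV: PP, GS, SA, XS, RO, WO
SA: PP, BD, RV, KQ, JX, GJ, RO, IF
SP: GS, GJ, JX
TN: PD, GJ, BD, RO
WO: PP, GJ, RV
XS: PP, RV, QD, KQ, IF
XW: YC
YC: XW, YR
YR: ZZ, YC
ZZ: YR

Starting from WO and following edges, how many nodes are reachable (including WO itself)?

BFS from WO visits: WO, PP, GJ, RV, RO, XS, SA, IF, TN, QD, GS, SP, KQ, PD, BD, JX
Reachable nodes: 16 of 20 total.

16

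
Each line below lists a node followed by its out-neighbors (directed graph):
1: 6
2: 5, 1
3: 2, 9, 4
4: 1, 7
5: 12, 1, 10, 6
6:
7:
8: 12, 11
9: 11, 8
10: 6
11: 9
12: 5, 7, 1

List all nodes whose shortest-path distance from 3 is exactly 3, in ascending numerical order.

6, 10, 12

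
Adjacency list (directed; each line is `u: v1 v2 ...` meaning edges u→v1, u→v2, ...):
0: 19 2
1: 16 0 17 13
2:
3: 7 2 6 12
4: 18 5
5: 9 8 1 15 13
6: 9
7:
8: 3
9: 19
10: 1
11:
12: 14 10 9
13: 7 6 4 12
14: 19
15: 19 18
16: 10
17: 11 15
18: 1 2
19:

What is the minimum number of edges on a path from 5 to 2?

3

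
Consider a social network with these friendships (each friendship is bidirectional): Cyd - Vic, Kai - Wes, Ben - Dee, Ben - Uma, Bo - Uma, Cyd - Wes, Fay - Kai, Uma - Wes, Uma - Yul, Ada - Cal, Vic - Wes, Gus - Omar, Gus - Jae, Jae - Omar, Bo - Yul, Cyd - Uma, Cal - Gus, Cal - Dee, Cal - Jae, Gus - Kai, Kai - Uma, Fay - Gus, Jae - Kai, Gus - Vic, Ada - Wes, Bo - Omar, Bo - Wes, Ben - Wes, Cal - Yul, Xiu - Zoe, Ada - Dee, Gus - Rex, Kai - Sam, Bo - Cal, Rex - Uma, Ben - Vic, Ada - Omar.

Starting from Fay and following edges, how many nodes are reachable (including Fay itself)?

BFS from Fay visits: Fay, Kai, Gus, Wes, Uma, Sam, Jae, Vic, Rex, Omar, Cal, Cyd, Bo, Ben, Ada, Yul, Dee
Reachable nodes: 17 of 19 total.

17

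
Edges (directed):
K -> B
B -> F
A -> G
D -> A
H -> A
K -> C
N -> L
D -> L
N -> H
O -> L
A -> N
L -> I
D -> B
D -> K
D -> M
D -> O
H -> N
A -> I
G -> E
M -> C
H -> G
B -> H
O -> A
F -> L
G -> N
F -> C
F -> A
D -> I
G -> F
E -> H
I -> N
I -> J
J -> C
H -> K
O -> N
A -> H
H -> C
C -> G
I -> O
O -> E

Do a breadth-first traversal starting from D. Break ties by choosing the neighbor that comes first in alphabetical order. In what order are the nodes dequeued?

Visit D; enqueue A, B, I, K, L, M, O → queue [A, B, I, K, L, M, O]
Visit A; enqueue G, H, N → queue [B, I, K, L, M, O, G, H, N]
Visit B; enqueue F → queue [I, K, L, M, O, G, H, N, F]
Visit I; enqueue J → queue [K, L, M, O, G, H, N, F, J]
Visit K; enqueue C → queue [L, M, O, G, H, N, F, J, C]
Visit L → queue [M, O, G, H, N, F, J, C]
Visit M → queue [O, G, H, N, F, J, C]
Visit O; enqueue E → queue [G, H, N, F, J, C, E]
Visit G → queue [H, N, F, J, C, E]
Visit H → queue [N, F, J, C, E]
Visit N → queue [F, J, C, E]
Visit F → queue [J, C, E]
Visit J → queue [C, E]
Visit C → queue [E]
Visit E → queue []

D A B I K L M O G H N F J C E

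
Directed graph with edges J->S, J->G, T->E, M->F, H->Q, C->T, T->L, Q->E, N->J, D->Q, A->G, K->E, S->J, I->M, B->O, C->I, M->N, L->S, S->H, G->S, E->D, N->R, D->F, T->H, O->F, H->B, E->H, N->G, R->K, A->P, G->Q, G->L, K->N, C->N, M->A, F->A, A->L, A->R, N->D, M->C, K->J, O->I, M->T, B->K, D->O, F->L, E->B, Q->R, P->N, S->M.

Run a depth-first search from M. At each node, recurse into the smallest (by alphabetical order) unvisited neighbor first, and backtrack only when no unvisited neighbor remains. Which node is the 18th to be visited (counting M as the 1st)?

P

Visit M
M → A
A → G
G → L
L → S
S → H
H → B
B → K
K → E
E → D
D → F
D → O
O → I
D → Q
Q → R
K → J
K → N
A → P
M → C
C → T

Visit order: M, A, G, L, S, H, B, K, E, D, F, O, I, Q, R, J, N, P, C, T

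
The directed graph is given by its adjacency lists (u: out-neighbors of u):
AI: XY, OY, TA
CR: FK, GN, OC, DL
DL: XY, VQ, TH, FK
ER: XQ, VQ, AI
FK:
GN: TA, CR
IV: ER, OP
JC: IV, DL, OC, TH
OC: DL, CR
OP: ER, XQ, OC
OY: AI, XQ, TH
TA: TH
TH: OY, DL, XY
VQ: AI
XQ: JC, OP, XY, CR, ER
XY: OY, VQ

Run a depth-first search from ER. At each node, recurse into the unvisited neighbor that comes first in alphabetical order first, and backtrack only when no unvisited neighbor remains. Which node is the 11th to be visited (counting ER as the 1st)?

Visit ER
ER → AI
AI → OY
OY → TH
TH → DL
DL → FK
DL → VQ
DL → XY
OY → XQ
XQ → CR
CR → GN
GN → TA
CR → OC
XQ → JC
JC → IV
IV → OP

Visit order: ER, AI, OY, TH, DL, FK, VQ, XY, XQ, CR, GN, TA, OC, JC, IV, OP

GN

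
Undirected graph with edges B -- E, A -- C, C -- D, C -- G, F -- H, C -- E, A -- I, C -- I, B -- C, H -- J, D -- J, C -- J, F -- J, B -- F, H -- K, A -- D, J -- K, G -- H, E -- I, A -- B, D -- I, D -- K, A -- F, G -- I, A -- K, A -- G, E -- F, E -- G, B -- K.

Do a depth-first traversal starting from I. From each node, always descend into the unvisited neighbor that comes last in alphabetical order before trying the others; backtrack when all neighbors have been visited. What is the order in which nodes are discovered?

Visit I
I → G
G → H
H → K
K → J
J → F
F → E
E → C
C → D
D → A
A → B

I G H K J F E C D A B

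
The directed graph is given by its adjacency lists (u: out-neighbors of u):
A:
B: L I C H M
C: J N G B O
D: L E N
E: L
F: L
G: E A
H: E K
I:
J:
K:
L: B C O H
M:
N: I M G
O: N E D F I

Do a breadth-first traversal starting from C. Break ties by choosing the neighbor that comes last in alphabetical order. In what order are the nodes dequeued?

C, O, N, J, G, B, I, F, E, D, M, A, L, H, K

Visit C; enqueue O, N, J, G, B → queue [O, N, J, G, B]
Visit O; enqueue I, F, E, D → queue [N, J, G, B, I, F, E, D]
Visit N; enqueue M → queue [J, G, B, I, F, E, D, M]
Visit J → queue [G, B, I, F, E, D, M]
Visit G; enqueue A → queue [B, I, F, E, D, M, A]
Visit B; enqueue L, H → queue [I, F, E, D, M, A, L, H]
Visit I → queue [F, E, D, M, A, L, H]
Visit F → queue [E, D, M, A, L, H]
Visit E → queue [D, M, A, L, H]
Visit D → queue [M, A, L, H]
Visit M → queue [A, L, H]
Visit A → queue [L, H]
Visit L → queue [H]
Visit H; enqueue K → queue [K]
Visit K → queue []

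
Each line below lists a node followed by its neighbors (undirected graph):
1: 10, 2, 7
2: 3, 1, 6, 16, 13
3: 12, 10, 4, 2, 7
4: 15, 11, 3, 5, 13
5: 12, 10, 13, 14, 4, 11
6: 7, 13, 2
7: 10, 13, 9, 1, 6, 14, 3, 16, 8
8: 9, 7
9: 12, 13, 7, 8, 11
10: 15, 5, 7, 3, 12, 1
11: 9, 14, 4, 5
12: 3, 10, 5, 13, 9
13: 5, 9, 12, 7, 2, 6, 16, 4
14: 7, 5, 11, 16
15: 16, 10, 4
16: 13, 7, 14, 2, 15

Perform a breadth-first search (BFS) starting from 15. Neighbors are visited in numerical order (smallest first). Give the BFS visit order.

15 4 10 16 3 5 11 13 1 7 12 2 14 9 6 8

Visit 15; enqueue 4, 10, 16 → queue [4, 10, 16]
Visit 4; enqueue 3, 5, 11, 13 → queue [10, 16, 3, 5, 11, 13]
Visit 10; enqueue 1, 7, 12 → queue [16, 3, 5, 11, 13, 1, 7, 12]
Visit 16; enqueue 2, 14 → queue [3, 5, 11, 13, 1, 7, 12, 2, 14]
Visit 3 → queue [5, 11, 13, 1, 7, 12, 2, 14]
Visit 5 → queue [11, 13, 1, 7, 12, 2, 14]
Visit 11; enqueue 9 → queue [13, 1, 7, 12, 2, 14, 9]
Visit 13; enqueue 6 → queue [1, 7, 12, 2, 14, 9, 6]
Visit 1 → queue [7, 12, 2, 14, 9, 6]
Visit 7; enqueue 8 → queue [12, 2, 14, 9, 6, 8]
Visit 12 → queue [2, 14, 9, 6, 8]
Visit 2 → queue [14, 9, 6, 8]
Visit 14 → queue [9, 6, 8]
Visit 9 → queue [6, 8]
Visit 6 → queue [8]
Visit 8 → queue []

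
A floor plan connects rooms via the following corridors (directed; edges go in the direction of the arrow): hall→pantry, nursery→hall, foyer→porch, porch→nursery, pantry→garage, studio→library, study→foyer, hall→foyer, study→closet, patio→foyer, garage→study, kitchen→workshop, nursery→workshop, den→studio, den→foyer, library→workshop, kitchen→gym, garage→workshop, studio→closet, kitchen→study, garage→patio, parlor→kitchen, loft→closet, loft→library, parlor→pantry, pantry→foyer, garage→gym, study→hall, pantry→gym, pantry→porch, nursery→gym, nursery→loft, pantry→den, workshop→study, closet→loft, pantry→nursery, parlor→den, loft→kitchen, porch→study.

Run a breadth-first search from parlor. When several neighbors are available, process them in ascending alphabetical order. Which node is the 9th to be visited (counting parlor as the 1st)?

workshop

Visit parlor; enqueue den, kitchen, pantry → queue [den, kitchen, pantry]
Visit den; enqueue foyer, studio → queue [kitchen, pantry, foyer, studio]
Visit kitchen; enqueue gym, study, workshop → queue [pantry, foyer, studio, gym, study, workshop]
Visit pantry; enqueue garage, nursery, porch → queue [foyer, studio, gym, study, workshop, garage, nursery, porch]
Visit foyer → queue [studio, gym, study, workshop, garage, nursery, porch]
Visit studio; enqueue closet, library → queue [gym, study, workshop, garage, nursery, porch, closet, library]
Visit gym → queue [study, workshop, garage, nursery, porch, closet, library]
Visit study; enqueue hall → queue [workshop, garage, nursery, porch, closet, library, hall]
Visit workshop → queue [garage, nursery, porch, closet, library, hall]
Visit garage; enqueue patio → queue [nursery, porch, closet, library, hall, patio]
Visit nursery; enqueue loft → queue [porch, closet, library, hall, patio, loft]
Visit porch → queue [closet, library, hall, patio, loft]
Visit closet → queue [library, hall, patio, loft]
Visit library → queue [hall, patio, loft]
Visit hall → queue [patio, loft]
Visit patio → queue [loft]
Visit loft → queue []

Visit order: parlor, den, kitchen, pantry, foyer, studio, gym, study, workshop, garage, nursery, porch, closet, library, hall, patio, loft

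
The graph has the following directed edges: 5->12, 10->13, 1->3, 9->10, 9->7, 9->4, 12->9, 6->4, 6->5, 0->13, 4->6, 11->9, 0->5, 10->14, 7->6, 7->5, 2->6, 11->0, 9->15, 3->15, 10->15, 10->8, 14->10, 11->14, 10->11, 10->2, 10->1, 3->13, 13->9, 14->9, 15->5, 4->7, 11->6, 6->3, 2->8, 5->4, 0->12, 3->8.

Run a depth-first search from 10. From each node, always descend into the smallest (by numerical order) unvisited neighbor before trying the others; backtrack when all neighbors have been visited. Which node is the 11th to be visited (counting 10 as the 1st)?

7

Visit 10
10 → 1
1 → 3
3 → 8
3 → 13
13 → 9
9 → 4
4 → 6
6 → 5
5 → 12
4 → 7
9 → 15
10 → 2
10 → 11
11 → 0
11 → 14

Visit order: 10, 1, 3, 8, 13, 9, 4, 6, 5, 12, 7, 15, 2, 11, 0, 14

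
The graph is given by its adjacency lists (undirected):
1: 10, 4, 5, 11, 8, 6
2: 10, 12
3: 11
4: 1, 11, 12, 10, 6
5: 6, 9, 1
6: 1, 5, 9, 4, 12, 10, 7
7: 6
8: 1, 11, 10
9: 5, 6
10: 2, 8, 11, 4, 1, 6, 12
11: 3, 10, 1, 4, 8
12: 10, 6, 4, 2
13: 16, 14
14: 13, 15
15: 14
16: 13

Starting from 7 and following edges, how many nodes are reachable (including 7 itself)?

BFS from 7 visits: 7, 6, 1, 5, 9, 4, 12, 10, 11, 8, 2, 3
Reachable nodes: 12 of 16 total.

12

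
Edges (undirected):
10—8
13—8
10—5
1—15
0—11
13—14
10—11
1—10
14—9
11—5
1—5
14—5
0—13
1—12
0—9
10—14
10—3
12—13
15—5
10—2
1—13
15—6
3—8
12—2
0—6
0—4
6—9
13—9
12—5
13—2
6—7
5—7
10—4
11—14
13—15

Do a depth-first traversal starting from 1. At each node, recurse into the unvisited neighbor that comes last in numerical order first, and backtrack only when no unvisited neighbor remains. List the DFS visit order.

1, 15, 13, 14, 11, 10, 8, 3, 5, 12, 2, 7, 6, 9, 0, 4

Visit 1
1 → 15
15 → 13
13 → 14
14 → 11
11 → 10
10 → 8
8 → 3
10 → 5
5 → 12
12 → 2
5 → 7
7 → 6
6 → 9
9 → 0
0 → 4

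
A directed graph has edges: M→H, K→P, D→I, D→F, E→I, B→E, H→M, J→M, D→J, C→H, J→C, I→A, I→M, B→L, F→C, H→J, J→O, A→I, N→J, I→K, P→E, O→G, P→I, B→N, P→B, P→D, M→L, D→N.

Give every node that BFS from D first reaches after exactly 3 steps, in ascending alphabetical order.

Level 0: D
Level 1: F, I, J, N
Level 2: A, C, K, M, O
Level 3: G, H, L, P
Level 4: B, E

G, H, L, P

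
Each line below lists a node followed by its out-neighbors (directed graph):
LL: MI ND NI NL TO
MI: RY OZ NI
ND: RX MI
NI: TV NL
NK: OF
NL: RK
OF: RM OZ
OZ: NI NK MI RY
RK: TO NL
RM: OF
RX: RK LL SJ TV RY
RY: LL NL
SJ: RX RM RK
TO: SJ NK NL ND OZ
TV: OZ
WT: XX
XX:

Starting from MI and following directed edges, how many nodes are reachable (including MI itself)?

BFS from MI visits: MI, RY, OZ, NI, NL, LL, NK, TV, RK, TO, ND, OF, SJ, RX, RM
Reachable nodes: 15 of 17 total.

15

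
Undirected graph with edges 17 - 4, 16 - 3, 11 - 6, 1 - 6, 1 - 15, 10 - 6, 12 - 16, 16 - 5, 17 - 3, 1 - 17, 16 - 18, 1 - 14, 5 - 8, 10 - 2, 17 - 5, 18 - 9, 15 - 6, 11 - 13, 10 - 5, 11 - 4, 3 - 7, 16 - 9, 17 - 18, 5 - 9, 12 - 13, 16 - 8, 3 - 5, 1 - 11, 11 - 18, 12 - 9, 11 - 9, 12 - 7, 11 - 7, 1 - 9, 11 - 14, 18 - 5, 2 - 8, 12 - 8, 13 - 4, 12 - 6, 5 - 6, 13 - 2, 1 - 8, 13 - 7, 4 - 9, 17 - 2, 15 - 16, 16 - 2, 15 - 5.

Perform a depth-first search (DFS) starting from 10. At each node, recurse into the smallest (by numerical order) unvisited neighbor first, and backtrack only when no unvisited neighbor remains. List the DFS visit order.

10, 2, 8, 1, 6, 5, 3, 7, 11, 4, 9, 12, 13, 16, 15, 18, 17, 14

Visit 10
10 → 2
2 → 8
8 → 1
1 → 6
6 → 5
5 → 3
3 → 7
7 → 11
11 → 4
4 → 9
9 → 12
12 → 13
12 → 16
16 → 15
16 → 18
18 → 17
11 → 14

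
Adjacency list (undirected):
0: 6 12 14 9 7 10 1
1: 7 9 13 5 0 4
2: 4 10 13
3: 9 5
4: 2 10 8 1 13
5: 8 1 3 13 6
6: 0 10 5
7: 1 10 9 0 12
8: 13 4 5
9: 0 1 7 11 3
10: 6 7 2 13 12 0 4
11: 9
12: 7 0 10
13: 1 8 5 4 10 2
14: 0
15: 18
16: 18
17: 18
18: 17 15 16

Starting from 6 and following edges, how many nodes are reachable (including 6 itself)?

BFS from 6 visits: 6, 0, 10, 5, 12, 14, 9, 7, 1, 2, 13, 4, 8, 3, 11
Reachable nodes: 15 of 19 total.

15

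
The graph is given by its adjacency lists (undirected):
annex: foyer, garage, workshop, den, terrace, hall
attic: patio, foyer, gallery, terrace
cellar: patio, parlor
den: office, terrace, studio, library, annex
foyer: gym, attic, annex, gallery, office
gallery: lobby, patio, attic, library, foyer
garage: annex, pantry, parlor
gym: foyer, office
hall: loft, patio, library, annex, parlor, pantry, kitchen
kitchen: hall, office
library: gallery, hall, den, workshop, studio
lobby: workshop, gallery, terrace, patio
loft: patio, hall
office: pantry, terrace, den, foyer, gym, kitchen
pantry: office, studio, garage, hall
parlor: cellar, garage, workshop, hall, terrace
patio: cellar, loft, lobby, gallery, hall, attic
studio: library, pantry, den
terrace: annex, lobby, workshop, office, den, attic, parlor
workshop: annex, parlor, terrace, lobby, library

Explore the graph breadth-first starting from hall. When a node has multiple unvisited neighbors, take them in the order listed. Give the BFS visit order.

Visit hall; enqueue loft, patio, library, annex, parlor, pantry, kitchen → queue [loft, patio, library, annex, parlor, pantry, kitchen]
Visit loft → queue [patio, library, annex, parlor, pantry, kitchen]
Visit patio; enqueue cellar, lobby, gallery, attic → queue [library, annex, parlor, pantry, kitchen, cellar, lobby, gallery, attic]
Visit library; enqueue den, workshop, studio → queue [annex, parlor, pantry, kitchen, cellar, lobby, gallery, attic, den, workshop, studio]
Visit annex; enqueue foyer, garage, terrace → queue [parlor, pantry, kitchen, cellar, lobby, gallery, attic, den, workshop, studio, foyer, garage, terrace]
Visit parlor → queue [pantry, kitchen, cellar, lobby, gallery, attic, den, workshop, studio, foyer, garage, terrace]
Visit pantry; enqueue office → queue [kitchen, cellar, lobby, gallery, attic, den, workshop, studio, foyer, garage, terrace, office]
Visit kitchen → queue [cellar, lobby, gallery, attic, den, workshop, studio, foyer, garage, terrace, office]
Visit cellar → queue [lobby, gallery, attic, den, workshop, studio, foyer, garage, terrace, office]
Visit lobby → queue [gallery, attic, den, workshop, studio, foyer, garage, terrace, office]
Visit gallery → queue [attic, den, workshop, studio, foyer, garage, terrace, office]
Visit attic → queue [den, workshop, studio, foyer, garage, terrace, office]
Visit den → queue [workshop, studio, foyer, garage, terrace, office]
Visit workshop → queue [studio, foyer, garage, terrace, office]
Visit studio → queue [foyer, garage, terrace, office]
Visit foyer; enqueue gym → queue [garage, terrace, office, gym]
Visit garage → queue [terrace, office, gym]
Visit terrace → queue [office, gym]
Visit office → queue [gym]
Visit gym → queue []

hall -> loft -> patio -> library -> annex -> parlor -> pantry -> kitchen -> cellar -> lobby -> gallery -> attic -> den -> workshop -> studio -> foyer -> garage -> terrace -> office -> gym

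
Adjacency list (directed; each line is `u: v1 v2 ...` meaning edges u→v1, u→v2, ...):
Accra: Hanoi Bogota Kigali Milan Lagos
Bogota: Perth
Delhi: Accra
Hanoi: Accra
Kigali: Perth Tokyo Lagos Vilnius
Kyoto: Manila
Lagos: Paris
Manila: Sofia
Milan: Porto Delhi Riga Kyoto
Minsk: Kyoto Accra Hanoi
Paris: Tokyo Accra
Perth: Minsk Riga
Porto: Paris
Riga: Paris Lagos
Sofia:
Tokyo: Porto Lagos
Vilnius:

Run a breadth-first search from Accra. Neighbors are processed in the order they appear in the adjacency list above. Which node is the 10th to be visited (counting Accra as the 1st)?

Porto

Visit Accra; enqueue Hanoi, Bogota, Kigali, Milan, Lagos → queue [Hanoi, Bogota, Kigali, Milan, Lagos]
Visit Hanoi → queue [Bogota, Kigali, Milan, Lagos]
Visit Bogota; enqueue Perth → queue [Kigali, Milan, Lagos, Perth]
Visit Kigali; enqueue Tokyo, Vilnius → queue [Milan, Lagos, Perth, Tokyo, Vilnius]
Visit Milan; enqueue Porto, Delhi, Riga, Kyoto → queue [Lagos, Perth, Tokyo, Vilnius, Porto, Delhi, Riga, Kyoto]
Visit Lagos; enqueue Paris → queue [Perth, Tokyo, Vilnius, Porto, Delhi, Riga, Kyoto, Paris]
Visit Perth; enqueue Minsk → queue [Tokyo, Vilnius, Porto, Delhi, Riga, Kyoto, Paris, Minsk]
Visit Tokyo → queue [Vilnius, Porto, Delhi, Riga, Kyoto, Paris, Minsk]
Visit Vilnius → queue [Porto, Delhi, Riga, Kyoto, Paris, Minsk]
Visit Porto → queue [Delhi, Riga, Kyoto, Paris, Minsk]
Visit Delhi → queue [Riga, Kyoto, Paris, Minsk]
Visit Riga → queue [Kyoto, Paris, Minsk]
Visit Kyoto; enqueue Manila → queue [Paris, Minsk, Manila]
Visit Paris → queue [Minsk, Manila]
Visit Minsk → queue [Manila]
Visit Manila; enqueue Sofia → queue [Sofia]
Visit Sofia → queue []

Visit order: Accra, Hanoi, Bogota, Kigali, Milan, Lagos, Perth, Tokyo, Vilnius, Porto, Delhi, Riga, Kyoto, Paris, Minsk, Manila, Sofia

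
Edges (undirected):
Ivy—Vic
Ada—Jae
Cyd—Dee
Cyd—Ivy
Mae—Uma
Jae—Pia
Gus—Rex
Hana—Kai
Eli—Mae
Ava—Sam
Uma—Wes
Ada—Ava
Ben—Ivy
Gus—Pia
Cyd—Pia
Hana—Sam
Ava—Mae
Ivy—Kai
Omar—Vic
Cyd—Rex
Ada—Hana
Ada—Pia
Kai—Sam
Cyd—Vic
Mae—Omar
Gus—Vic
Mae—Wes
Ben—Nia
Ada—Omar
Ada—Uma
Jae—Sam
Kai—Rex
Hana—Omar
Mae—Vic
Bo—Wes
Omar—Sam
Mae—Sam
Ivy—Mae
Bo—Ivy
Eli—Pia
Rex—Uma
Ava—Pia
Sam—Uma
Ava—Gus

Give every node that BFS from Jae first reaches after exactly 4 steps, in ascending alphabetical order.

Ben, Bo

Level 0: Jae
Level 1: Ada, Pia, Sam
Level 2: Ava, Cyd, Eli, Gus, Hana, Kai, Mae, Omar, Uma
Level 3: Dee, Ivy, Rex, Vic, Wes
Level 4: Ben, Bo
Level 5: Nia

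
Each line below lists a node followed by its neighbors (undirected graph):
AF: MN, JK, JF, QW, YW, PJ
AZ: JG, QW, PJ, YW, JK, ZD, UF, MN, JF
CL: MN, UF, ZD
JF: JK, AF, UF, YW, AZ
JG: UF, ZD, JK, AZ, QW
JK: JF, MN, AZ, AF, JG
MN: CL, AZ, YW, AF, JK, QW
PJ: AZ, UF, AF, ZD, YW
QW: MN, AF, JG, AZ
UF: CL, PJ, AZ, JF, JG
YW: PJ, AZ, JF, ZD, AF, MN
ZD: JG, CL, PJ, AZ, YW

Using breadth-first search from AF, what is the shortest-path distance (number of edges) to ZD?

2

Level 0: AF
Level 1: JF, JK, MN, PJ, QW, YW
Level 2: AZ, CL, JG, UF, ZD
ZD first appears at level 2.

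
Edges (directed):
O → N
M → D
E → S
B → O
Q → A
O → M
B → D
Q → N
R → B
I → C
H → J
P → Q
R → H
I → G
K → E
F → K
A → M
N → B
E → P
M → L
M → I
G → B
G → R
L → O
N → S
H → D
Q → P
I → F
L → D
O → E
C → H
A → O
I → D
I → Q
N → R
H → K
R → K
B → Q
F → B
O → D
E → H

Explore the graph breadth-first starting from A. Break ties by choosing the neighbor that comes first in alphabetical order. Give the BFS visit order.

Visit A; enqueue M, O → queue [M, O]
Visit M; enqueue D, I, L → queue [O, D, I, L]
Visit O; enqueue E, N → queue [D, I, L, E, N]
Visit D → queue [I, L, E, N]
Visit I; enqueue C, F, G, Q → queue [L, E, N, C, F, G, Q]
Visit L → queue [E, N, C, F, G, Q]
Visit E; enqueue H, P, S → queue [N, C, F, G, Q, H, P, S]
Visit N; enqueue B, R → queue [C, F, G, Q, H, P, S, B, R]
Visit C → queue [F, G, Q, H, P, S, B, R]
Visit F; enqueue K → queue [G, Q, H, P, S, B, R, K]
Visit G → queue [Q, H, P, S, B, R, K]
Visit Q → queue [H, P, S, B, R, K]
Visit H; enqueue J → queue [P, S, B, R, K, J]
Visit P → queue [S, B, R, K, J]
Visit S → queue [B, R, K, J]
Visit B → queue [R, K, J]
Visit R → queue [K, J]
Visit K → queue [J]
Visit J → queue []

A, M, O, D, I, L, E, N, C, F, G, Q, H, P, S, B, R, K, J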